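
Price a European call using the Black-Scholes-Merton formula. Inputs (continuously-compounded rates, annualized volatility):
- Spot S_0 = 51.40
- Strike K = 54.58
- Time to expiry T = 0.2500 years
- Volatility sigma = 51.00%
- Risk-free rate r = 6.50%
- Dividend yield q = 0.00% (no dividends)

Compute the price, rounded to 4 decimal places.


d1 = (ln(S/K) + (r - q + 0.5*sigma^2) * T) / (sigma * sqrt(T)) = -0.04418370
d2 = d1 - sigma * sqrt(T) = -0.29918370
exp(-rT) = 0.98388132; exp(-qT) = 1.00000000
C = S_0 * exp(-qT) * N(d1) - K * exp(-rT) * N(d2)
N(d1) = 0.48237899; N(d2) = 0.38239994
C = 51.4000 * 1.00000000 * 0.48237899 - 54.5800 * 0.98388132 * 0.38239994 = 4.2593

Answer: Price = 4.2593


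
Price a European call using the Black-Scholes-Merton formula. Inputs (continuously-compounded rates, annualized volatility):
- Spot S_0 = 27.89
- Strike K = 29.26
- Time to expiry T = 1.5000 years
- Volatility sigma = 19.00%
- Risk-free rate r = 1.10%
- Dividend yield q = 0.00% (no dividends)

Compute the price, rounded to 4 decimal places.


Answer: Price = 2.2028

Derivation:
d1 = (ln(S/K) + (r - q + 0.5*sigma^2) * T) / (sigma * sqrt(T)) = -0.01881463
d2 = d1 - sigma * sqrt(T) = -0.25151616
exp(-rT) = 0.98363538; exp(-qT) = 1.00000000
C = S_0 * exp(-qT) * N(d1) - K * exp(-rT) * N(d2)
N(d1) = 0.49249449; N(d2) = 0.40070754
C = 27.8900 * 1.00000000 * 0.49249449 - 29.2600 * 0.98363538 * 0.40070754 = 2.2028


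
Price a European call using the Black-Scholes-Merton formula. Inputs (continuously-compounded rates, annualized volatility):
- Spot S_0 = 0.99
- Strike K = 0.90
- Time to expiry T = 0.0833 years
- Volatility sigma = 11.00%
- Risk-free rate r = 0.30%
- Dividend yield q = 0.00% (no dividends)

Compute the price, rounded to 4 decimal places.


Answer: Price = 0.0902

Derivation:
d1 = (ln(S/K) + (r - q + 0.5*sigma^2) * T) / (sigma * sqrt(T)) = 3.02583807
d2 = d1 - sigma * sqrt(T) = 2.99409016
exp(-rT) = 0.99975013; exp(-qT) = 1.00000000
C = S_0 * exp(-qT) * N(d1) - K * exp(-rT) * N(d2)
N(d1) = 0.99876027; N(d2) = 0.99862368
C = 0.9900 * 1.00000000 * 0.99876027 - 0.9000 * 0.99975013 * 0.99862368 = 0.0902


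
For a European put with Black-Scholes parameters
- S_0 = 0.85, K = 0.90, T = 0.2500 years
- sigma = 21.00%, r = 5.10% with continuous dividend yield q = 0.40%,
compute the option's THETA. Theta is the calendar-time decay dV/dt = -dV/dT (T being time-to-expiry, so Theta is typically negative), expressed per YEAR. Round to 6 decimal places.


Answer: Theta = -0.037292

Derivation:
d1 = -0.3799610842; d2 = -0.4849610842
phi(d1) = 0.3711593677; exp(-qT) = 0.9990004998; exp(-rT) = 0.9873309369
Theta = -S*exp(-qT)*phi(d1)*sigma/(2*sqrt(T)) + r*K*exp(-rT)*N(-d2) - q*S*exp(-qT)*N(-d1)
N(-d1) = 0.6480128486; N(-d2) = 0.6861480246; sqrt(T) = 0.5000000000
Term 1 = -0.8500 * 0.9990004998 * 0.3711593677 * 0.2100 / (2 * 0.5000000000) = -0.0661857283
Term 2 = 0.0510 * 0.9000 * 0.9873309369 * 0.6861480246 = 0.0310951924
Term 3 = -0.0040 * 0.8500 * 0.9990004998 * 0.6480128486 = -0.0022010415
Theta = -0.0661857283 + (0.0310951924) + (-0.0022010415) = -0.037292


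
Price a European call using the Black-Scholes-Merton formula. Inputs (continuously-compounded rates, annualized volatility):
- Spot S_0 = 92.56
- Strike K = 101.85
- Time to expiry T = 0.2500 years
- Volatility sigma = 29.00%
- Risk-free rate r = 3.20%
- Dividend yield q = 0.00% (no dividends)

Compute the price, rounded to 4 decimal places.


Answer: Price = 2.3448

Derivation:
d1 = (ln(S/K) + (r - q + 0.5*sigma^2) * T) / (sigma * sqrt(T)) = -0.53194179
d2 = d1 - sigma * sqrt(T) = -0.67694179
exp(-rT) = 0.99203191; exp(-qT) = 1.00000000
C = S_0 * exp(-qT) * N(d1) - K * exp(-rT) * N(d2)
N(d1) = 0.29738316; N(d2) = 0.24922144
C = 92.5600 * 1.00000000 * 0.29738316 - 101.8500 * 0.99203191 * 0.24922144 = 2.3448


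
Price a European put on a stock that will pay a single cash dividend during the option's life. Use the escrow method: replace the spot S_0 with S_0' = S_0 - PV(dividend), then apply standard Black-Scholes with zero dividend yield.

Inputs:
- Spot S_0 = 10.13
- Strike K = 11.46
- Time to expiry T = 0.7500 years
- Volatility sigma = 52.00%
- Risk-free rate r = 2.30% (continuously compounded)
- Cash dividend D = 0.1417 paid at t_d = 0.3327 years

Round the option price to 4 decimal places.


PV(D) = D * exp(-r * t_d) = 0.1417 * 0.99237710 = 0.14061984
S_0' = S_0 - PV(D) = 10.1300 - 0.14061984 = 9.98938016
d1 = (ln(S_0'/K) + (r + sigma^2/2)*T) / (sigma*sqrt(T)) = -0.04150297
d2 = d1 - sigma*sqrt(T) = -0.49183618
exp(-rT) = 0.98289793
N(-d1) = 0.51655254; N(-d2) = 0.68858242
P = K * exp(-rT) * N(-d2) - S_0' * N(-d1) = 11.4600 * 0.98289793 * 0.68858242 - 9.98938016 * 0.51655254 = 2.5962

Answer: Price = 2.5962


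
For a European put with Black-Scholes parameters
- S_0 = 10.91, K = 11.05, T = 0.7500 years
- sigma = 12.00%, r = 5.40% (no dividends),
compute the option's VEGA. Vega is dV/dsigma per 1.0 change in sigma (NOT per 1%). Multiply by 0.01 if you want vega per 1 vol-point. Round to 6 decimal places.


d1 = 0.3189799797; d2 = 0.2150569312
phi(d1) = 0.3791540671; exp(-qT) = 1.0000000000; exp(-rT) = 0.9603091645
Vega = S * exp(-qT) * phi(d1) * sqrt(T) = 10.9100 * 1.0000000000 * 0.3791540671 * 0.8660254038 = 3.582375

Answer: Vega = 3.582375


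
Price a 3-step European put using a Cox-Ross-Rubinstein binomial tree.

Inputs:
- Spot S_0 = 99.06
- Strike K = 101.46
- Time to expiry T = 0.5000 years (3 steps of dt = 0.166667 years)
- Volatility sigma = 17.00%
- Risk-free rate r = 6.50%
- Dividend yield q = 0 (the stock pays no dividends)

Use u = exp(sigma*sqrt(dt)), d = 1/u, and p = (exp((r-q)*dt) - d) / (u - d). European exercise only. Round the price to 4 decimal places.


Answer: Price = V(0,0) = 4.5591

Derivation:
dt = T/N = 0.166667
u = exp(sigma*sqrt(dt)) = 1.071867; d = 1/u = 0.932951
p = (exp((r-q)*dt) - d) / (u - d) = 0.561065
Discount per step: exp(-r*dt) = 0.989225
Stock lattice S(k, i) with i counting down-moves:
  k=0: S(0,0) = 99.0600
  k=1: S(1,0) = 106.1792; S(1,1) = 92.4182
  k=2: S(2,0) = 113.8100; S(2,1) = 99.0600; S(2,2) = 86.2217
  k=3: S(3,0) = 121.9892; S(3,1) = 106.1792; S(3,2) = 92.4182; S(3,3) = 80.4406
Terminal payoffs V(N, i) = max(K - S_T, 0):
  V(3,0) = 0.000000; V(3,1) = 0.000000; V(3,2) = 9.041838; V(3,3) = 21.019394
Backward induction: V(k, i) = exp(-r*dt) * [p * V(k+1, i) + (1-p) * V(k+1, i+1)].
  V(2,0) = exp(-r*dt) * [p*0.000000 + (1-p)*0.000000] = 0.000000
  V(2,1) = exp(-r*dt) * [p*0.000000 + (1-p)*9.041838] = 3.926014
  V(2,2) = exp(-r*dt) * [p*9.041838 + (1-p)*21.019394] = 14.145132
  V(1,0) = exp(-r*dt) * [p*0.000000 + (1-p)*3.926014] = 1.704696
  V(1,1) = exp(-r*dt) * [p*3.926014 + (1-p)*14.145132] = 8.320907
  V(0,0) = exp(-r*dt) * [p*1.704696 + (1-p)*8.320907] = 4.559123


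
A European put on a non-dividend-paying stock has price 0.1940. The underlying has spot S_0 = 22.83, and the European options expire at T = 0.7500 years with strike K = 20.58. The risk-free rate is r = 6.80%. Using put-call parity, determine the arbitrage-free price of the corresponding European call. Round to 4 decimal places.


Answer: Call price = 3.4673

Derivation:
Put-call parity: C - P = S_0 * exp(-qT) - K * exp(-rT).
S_0 * exp(-qT) = 22.8300 * 1.00000000 = 22.83000000
K * exp(-rT) = 20.5800 * 0.95027867 = 19.55673504
C = P + S*exp(-qT) - K*exp(-rT)
C = 0.1940 + 22.83000000 - 19.55673504 = 3.4673


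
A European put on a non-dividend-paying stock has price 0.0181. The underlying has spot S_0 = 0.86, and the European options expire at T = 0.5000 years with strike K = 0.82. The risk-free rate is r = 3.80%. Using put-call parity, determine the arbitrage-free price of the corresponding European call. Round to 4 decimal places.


Answer: Call price = 0.0735

Derivation:
Put-call parity: C - P = S_0 * exp(-qT) - K * exp(-rT).
S_0 * exp(-qT) = 0.8600 * 1.00000000 = 0.86000000
K * exp(-rT) = 0.8200 * 0.98117936 = 0.80456708
C = P + S*exp(-qT) - K*exp(-rT)
C = 0.0181 + 0.86000000 - 0.80456708 = 0.0735


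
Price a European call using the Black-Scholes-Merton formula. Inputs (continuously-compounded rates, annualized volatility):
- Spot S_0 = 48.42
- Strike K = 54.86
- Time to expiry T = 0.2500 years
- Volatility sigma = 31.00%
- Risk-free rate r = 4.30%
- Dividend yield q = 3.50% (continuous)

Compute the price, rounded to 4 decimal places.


Answer: Price = 0.9615

Derivation:
d1 = (ln(S/K) + (r - q + 0.5*sigma^2) * T) / (sigma * sqrt(T)) = -0.71521957
d2 = d1 - sigma * sqrt(T) = -0.87021957
exp(-rT) = 0.98930757; exp(-qT) = 0.99128817
C = S_0 * exp(-qT) * N(d1) - K * exp(-rT) * N(d2)
N(d1) = 0.23723669; N(d2) = 0.19209021
C = 48.4200 * 0.99128817 * 0.23723669 - 54.8600 * 0.98930757 * 0.19209021 = 0.9615


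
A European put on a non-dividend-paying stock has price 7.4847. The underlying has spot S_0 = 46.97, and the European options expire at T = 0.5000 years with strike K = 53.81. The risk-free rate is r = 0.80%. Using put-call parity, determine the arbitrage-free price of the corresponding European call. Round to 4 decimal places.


Answer: Call price = 0.8595

Derivation:
Put-call parity: C - P = S_0 * exp(-qT) - K * exp(-rT).
S_0 * exp(-qT) = 46.9700 * 1.00000000 = 46.97000000
K * exp(-rT) = 53.8100 * 0.99600799 = 53.59518991
C = P + S*exp(-qT) - K*exp(-rT)
C = 7.4847 + 46.97000000 - 53.59518991 = 0.8595


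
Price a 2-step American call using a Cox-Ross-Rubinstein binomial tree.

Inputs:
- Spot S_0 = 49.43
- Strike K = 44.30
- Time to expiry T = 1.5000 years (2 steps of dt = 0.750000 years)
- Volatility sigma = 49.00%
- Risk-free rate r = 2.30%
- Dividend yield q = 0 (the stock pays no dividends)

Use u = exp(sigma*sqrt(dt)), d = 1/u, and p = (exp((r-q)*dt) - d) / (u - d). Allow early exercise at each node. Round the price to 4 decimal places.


Answer: Price = V(0,0) = 14.2748

Derivation:
dt = T/N = 0.750000
u = exp(sigma*sqrt(dt)) = 1.528600; d = 1/u = 0.654193
p = (exp((r-q)*dt) - d) / (u - d) = 0.415375
Discount per step: exp(-r*dt) = 0.982898
Stock lattice S(k, i) with i counting down-moves:
  k=0: S(0,0) = 49.4300
  k=1: S(1,0) = 75.5587; S(1,1) = 32.3368
  k=2: S(2,0) = 115.4991; S(2,1) = 49.4300; S(2,2) = 21.1545
Terminal payoffs V(N, i) = max(S_T - K, 0):
  V(2,0) = 71.199064; V(2,1) = 5.130000; V(2,2) = 0.000000
Backward induction: V(k, i) = exp(-r*dt) * [p * V(k+1, i) + (1-p) * V(k+1, i+1)]; then take max(V_cont, immediate exercise) for American.
  V(1,0) = exp(-r*dt) * [p*71.199064 + (1-p)*5.130000] = 32.016332; exercise = 31.258710; V(1,0) = max -> 32.016332
  V(1,1) = exp(-r*dt) * [p*5.130000 + (1-p)*0.000000] = 2.094429; exercise = 0.000000; V(1,1) = max -> 2.094429
  V(0,0) = exp(-r*dt) * [p*32.016332 + (1-p)*2.094429] = 14.274848; exercise = 5.130000; V(0,0) = max -> 14.274848


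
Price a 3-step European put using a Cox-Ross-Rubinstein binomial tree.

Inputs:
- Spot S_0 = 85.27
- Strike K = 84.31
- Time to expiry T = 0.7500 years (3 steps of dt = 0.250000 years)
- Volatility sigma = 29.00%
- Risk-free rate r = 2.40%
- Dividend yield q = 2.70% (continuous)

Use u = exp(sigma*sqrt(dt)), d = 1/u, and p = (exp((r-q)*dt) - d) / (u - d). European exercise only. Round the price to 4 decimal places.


dt = T/N = 0.250000
u = exp(sigma*sqrt(dt)) = 1.156040; d = 1/u = 0.865022
p = (exp((r-q)*dt) - d) / (u - d) = 0.461237
Discount per step: exp(-r*dt) = 0.994018
Stock lattice S(k, i) with i counting down-moves:
  k=0: S(0,0) = 85.2700
  k=1: S(1,0) = 98.5755; S(1,1) = 73.7605
  k=2: S(2,0) = 113.9572; S(2,1) = 85.2700; S(2,2) = 63.8044
  k=3: S(3,0) = 131.7390; S(3,1) = 98.5755; S(3,2) = 73.7605; S(3,3) = 55.1923
Terminal payoffs V(N, i) = max(K - S_T, 0):
  V(3,0) = 0.000000; V(3,1) = 0.000000; V(3,2) = 10.549549; V(3,3) = 29.117742
Backward induction: V(k, i) = exp(-r*dt) * [p * V(k+1, i) + (1-p) * V(k+1, i+1)].
  V(2,0) = exp(-r*dt) * [p*0.000000 + (1-p)*0.000000] = 0.000000
  V(2,1) = exp(-r*dt) * [p*0.000000 + (1-p)*10.549549] = 5.649705
  V(2,2) = exp(-r*dt) * [p*10.549549 + (1-p)*29.117742] = 20.430450
  V(1,0) = exp(-r*dt) * [p*0.000000 + (1-p)*5.649705] = 3.025642
  V(1,1) = exp(-r*dt) * [p*5.649705 + (1-p)*20.430450] = 13.531587
  V(0,0) = exp(-r*dt) * [p*3.025642 + (1-p)*13.531587] = 8.633896

Answer: Price = V(0,0) = 8.6339


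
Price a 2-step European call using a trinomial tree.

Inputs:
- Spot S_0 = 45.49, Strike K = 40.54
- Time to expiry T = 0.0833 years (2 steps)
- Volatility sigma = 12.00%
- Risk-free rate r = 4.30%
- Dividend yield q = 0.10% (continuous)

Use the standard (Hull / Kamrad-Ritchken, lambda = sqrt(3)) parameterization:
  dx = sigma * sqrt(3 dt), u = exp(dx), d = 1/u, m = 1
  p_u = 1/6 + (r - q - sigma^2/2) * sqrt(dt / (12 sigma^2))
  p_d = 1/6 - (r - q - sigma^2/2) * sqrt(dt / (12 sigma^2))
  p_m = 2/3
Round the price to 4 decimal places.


dt = T/N = 0.041650; dx = sigma*sqrt(3*dt) = 0.042418
u = exp(dx) = 1.043330; d = 1/u = 0.958469
p_u = 0.183752, p_m = 0.666667, p_d = 0.149582
Discount per step: exp(-r*dt) = 0.998211
Stock lattice S(k, j) with j the centered position index:
  k=0: S(0,+0) = 45.4900
  k=1: S(1,-1) = 43.6008; S(1,+0) = 45.4900; S(1,+1) = 47.4611
  k=2: S(2,-2) = 41.7900; S(2,-1) = 43.6008; S(2,+0) = 45.4900; S(2,+1) = 47.4611; S(2,+2) = 49.5176
Terminal payoffs V(N, j) = max(S_T - K, 0):
  V(2,-2) = 1.249983; V(2,-1) = 3.060761; V(2,+0) = 4.950000; V(2,+1) = 6.921101; V(2,+2) = 8.977610
Backward induction: V(k, j) = exp(-r*dt) * [p_u * V(k+1, j+1) + p_m * V(k+1, j) + p_d * V(k+1, j-1)]
  V(1,-1) = exp(-r*dt) * [p_u*4.950000 + p_m*3.060761 + p_d*1.249983] = 3.131439
  V(1,+0) = exp(-r*dt) * [p_u*6.921101 + p_m*4.950000 + p_d*3.060761] = 5.020598
  V(1,+1) = exp(-r*dt) * [p_u*8.977610 + p_m*6.921101 + p_d*4.950000] = 6.991614
  V(0,+0) = exp(-r*dt) * [p_u*6.991614 + p_m*5.020598 + p_d*3.131439] = 5.091066

Answer: Price = V(0,0) = 5.0911


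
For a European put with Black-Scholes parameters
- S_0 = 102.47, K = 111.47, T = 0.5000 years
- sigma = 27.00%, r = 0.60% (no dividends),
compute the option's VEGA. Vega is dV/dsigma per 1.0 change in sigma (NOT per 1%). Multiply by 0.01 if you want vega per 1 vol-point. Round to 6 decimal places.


Answer: Vega = 27.376415

Derivation:
d1 = -0.3297758701; d2 = -0.5206947010
phi(d1) = 0.3778286113; exp(-qT) = 1.0000000000; exp(-rT) = 0.9970044955
Vega = S * exp(-qT) * phi(d1) * sqrt(T) = 102.4700 * 1.0000000000 * 0.3778286113 * 0.7071067812 = 27.376415


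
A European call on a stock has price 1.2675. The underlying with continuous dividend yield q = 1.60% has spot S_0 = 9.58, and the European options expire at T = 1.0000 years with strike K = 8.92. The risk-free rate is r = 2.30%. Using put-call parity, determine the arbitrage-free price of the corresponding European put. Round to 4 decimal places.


Answer: Put price = 0.5567

Derivation:
Put-call parity: C - P = S_0 * exp(-qT) - K * exp(-rT).
S_0 * exp(-qT) = 9.5800 * 0.98412732 = 9.42793973
K * exp(-rT) = 8.9200 * 0.97726248 = 8.71718136
P = C - S*exp(-qT) + K*exp(-rT)
P = 1.2675 - 9.42793973 + 8.71718136 = 0.5567


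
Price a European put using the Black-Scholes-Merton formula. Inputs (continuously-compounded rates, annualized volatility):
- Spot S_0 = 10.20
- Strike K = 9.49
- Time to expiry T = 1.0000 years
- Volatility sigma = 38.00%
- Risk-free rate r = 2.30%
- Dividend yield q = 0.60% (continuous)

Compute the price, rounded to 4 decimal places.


Answer: Price = 1.0699

Derivation:
d1 = (ln(S/K) + (r - q + 0.5*sigma^2) * T) / (sigma * sqrt(T)) = 0.42460291
d2 = d1 - sigma * sqrt(T) = 0.04460291
exp(-rT) = 0.97726248; exp(-qT) = 0.99401796
P = K * exp(-rT) * N(-d2) - S_0 * exp(-qT) * N(-d1)
N(-d1) = 0.33556308; N(-d2) = 0.48221191
P = 9.4900 * 0.97726248 * 0.48221191 - 10.2000 * 0.99401796 * 0.33556308 = 1.0699


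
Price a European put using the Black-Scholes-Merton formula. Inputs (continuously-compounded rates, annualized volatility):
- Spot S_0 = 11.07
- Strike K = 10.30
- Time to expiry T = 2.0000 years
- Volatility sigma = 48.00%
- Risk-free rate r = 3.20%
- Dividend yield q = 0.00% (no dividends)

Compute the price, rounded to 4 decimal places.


Answer: Price = 2.1029

Derivation:
d1 = (ln(S/K) + (r - q + 0.5*sigma^2) * T) / (sigma * sqrt(T)) = 0.53989791
d2 = d1 - sigma * sqrt(T) = -0.13892460
exp(-rT) = 0.93800500; exp(-qT) = 1.00000000
P = K * exp(-rT) * N(-d2) - S_0 * exp(-qT) * N(-d1)
N(-d1) = 0.29463372; N(-d2) = 0.55524514
P = 10.3000 * 0.93800500 * 0.55524514 - 11.0700 * 1.00000000 * 0.29463372 = 2.1029


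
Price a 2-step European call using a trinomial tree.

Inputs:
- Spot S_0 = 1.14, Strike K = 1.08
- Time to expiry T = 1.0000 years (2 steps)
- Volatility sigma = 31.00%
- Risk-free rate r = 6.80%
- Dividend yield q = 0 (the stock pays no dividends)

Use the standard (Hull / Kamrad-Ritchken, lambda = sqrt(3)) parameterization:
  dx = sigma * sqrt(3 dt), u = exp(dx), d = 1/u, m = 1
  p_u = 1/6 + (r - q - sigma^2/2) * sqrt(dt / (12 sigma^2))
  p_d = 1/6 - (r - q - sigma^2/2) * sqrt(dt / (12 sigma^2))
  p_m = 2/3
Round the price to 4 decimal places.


dt = T/N = 0.500000; dx = sigma*sqrt(3*dt) = 0.379671
u = exp(dx) = 1.461803; d = 1/u = 0.684086
p_u = 0.179803, p_m = 0.666667, p_d = 0.153530
Discount per step: exp(-r*dt) = 0.966572
Stock lattice S(k, j) with j the centered position index:
  k=0: S(0,+0) = 1.1400
  k=1: S(1,-1) = 0.7799; S(1,+0) = 1.1400; S(1,+1) = 1.6665
  k=2: S(2,-2) = 0.5335; S(2,-1) = 0.7799; S(2,+0) = 1.1400; S(2,+1) = 1.6665; S(2,+2) = 2.4360
Terminal payoffs V(N, j) = max(S_T - K, 0):
  V(2,-2) = 0.000000; V(2,-1) = 0.000000; V(2,+0) = 0.060000; V(2,+1) = 0.586456; V(2,+2) = 1.356031
Backward induction: V(k, j) = exp(-r*dt) * [p_u * V(k+1, j+1) + p_m * V(k+1, j) + p_d * V(k+1, j-1)]
  V(1,-1) = exp(-r*dt) * [p_u*0.060000 + p_m*0.000000 + p_d*0.000000] = 0.010428
  V(1,+0) = exp(-r*dt) * [p_u*0.586456 + p_m*0.060000 + p_d*0.000000] = 0.140585
  V(1,+1) = exp(-r*dt) * [p_u*1.356031 + p_m*0.586456 + p_d*0.060000] = 0.622473
  V(0,+0) = exp(-r*dt) * [p_u*0.622473 + p_m*0.140585 + p_d*0.010428] = 0.200319

Answer: Price = V(0,0) = 0.2003


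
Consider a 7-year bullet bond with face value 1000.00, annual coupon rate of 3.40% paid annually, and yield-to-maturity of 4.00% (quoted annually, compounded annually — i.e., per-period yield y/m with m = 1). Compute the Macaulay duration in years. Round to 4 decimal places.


Coupon per period c = face * coupon_rate / m = 34.000000
Periods per year m = 1; per-period yield y/m = 0.040000
Number of cashflows N = 7
Cashflows (t years, CF_t, discount factor 1/(1+y/m)^(m*t), PV):
  t = 1.0000: CF_t = 34.000000, DF = 0.961538, PV = 32.692308
  t = 2.0000: CF_t = 34.000000, DF = 0.924556, PV = 31.434911
  t = 3.0000: CF_t = 34.000000, DF = 0.888996, PV = 30.225876
  t = 4.0000: CF_t = 34.000000, DF = 0.854804, PV = 29.063342
  t = 5.0000: CF_t = 34.000000, DF = 0.821927, PV = 27.945522
  t = 6.0000: CF_t = 34.000000, DF = 0.790315, PV = 26.870694
  t = 7.0000: CF_t = 1034.000000, DF = 0.759918, PV = 785.755019
Price P = sum_t PV_t = 963.987672
Macaulay numerator sum_t t * PV_t:
  t * PV_t at t = 1.0000: 32.692308
  t * PV_t at t = 2.0000: 62.869822
  t * PV_t at t = 3.0000: 90.677629
  t * PV_t at t = 4.0000: 116.253370
  t * PV_t at t = 5.0000: 139.727608
  t * PV_t at t = 6.0000: 161.224163
  t * PV_t at t = 7.0000: 5500.285132
Macaulay duration D = (sum_t t * PV_t) / P = 6103.730032 / 963.987672 = 6.331751

Answer: Macaulay duration = 6.3318 years


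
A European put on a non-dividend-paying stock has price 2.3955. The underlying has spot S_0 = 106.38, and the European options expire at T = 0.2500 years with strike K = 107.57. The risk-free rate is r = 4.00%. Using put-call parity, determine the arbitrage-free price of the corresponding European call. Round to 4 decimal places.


Answer: Call price = 2.2758

Derivation:
Put-call parity: C - P = S_0 * exp(-qT) - K * exp(-rT).
S_0 * exp(-qT) = 106.3800 * 1.00000000 = 106.38000000
K * exp(-rT) = 107.5700 * 0.99004983 = 106.49966062
C = P + S*exp(-qT) - K*exp(-rT)
C = 2.3955 + 106.38000000 - 106.49966062 = 2.2758


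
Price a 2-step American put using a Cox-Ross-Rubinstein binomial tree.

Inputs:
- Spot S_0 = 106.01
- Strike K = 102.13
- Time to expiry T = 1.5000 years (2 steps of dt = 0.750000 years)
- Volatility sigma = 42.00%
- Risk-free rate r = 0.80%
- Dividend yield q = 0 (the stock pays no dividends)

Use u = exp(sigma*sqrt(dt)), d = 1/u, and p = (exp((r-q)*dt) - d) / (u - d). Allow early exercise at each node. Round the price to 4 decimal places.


Answer: Price = V(0,0) = 17.0310

Derivation:
dt = T/N = 0.750000
u = exp(sigma*sqrt(dt)) = 1.438687; d = 1/u = 0.695078
p = (exp((r-q)*dt) - d) / (u - d) = 0.418150
Discount per step: exp(-r*dt) = 0.994018
Stock lattice S(k, i) with i counting down-moves:
  k=0: S(0,0) = 106.0100
  k=1: S(1,0) = 152.5152; S(1,1) = 73.6853
  k=2: S(2,0) = 219.4216; S(2,1) = 106.0100; S(2,2) = 51.2170
Terminal payoffs V(N, i) = max(K - S_T, 0):
  V(2,0) = 0.000000; V(2,1) = 0.000000; V(2,2) = 50.912970
Backward induction: V(k, i) = exp(-r*dt) * [p * V(k+1, i) + (1-p) * V(k+1, i+1)]; then take max(V_cont, immediate exercise) for American.
  V(1,0) = exp(-r*dt) * [p*0.000000 + (1-p)*0.000000] = 0.000000; exercise = 0.000000; V(1,0) = max -> 0.000000
  V(1,1) = exp(-r*dt) * [p*0.000000 + (1-p)*50.912970] = 29.446512; exercise = 28.444741; V(1,1) = max -> 29.446512
  V(0,0) = exp(-r*dt) * [p*0.000000 + (1-p)*29.446512] = 17.030966; exercise = 0.000000; V(0,0) = max -> 17.030966


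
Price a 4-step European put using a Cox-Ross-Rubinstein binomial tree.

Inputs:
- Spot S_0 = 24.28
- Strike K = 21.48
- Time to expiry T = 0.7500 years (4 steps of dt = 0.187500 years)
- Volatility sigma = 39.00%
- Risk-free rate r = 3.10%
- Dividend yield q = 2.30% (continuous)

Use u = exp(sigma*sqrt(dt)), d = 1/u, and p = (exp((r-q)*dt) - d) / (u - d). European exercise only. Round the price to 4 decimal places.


dt = T/N = 0.187500
u = exp(sigma*sqrt(dt)) = 1.183972; d = 1/u = 0.844615
p = (exp((r-q)*dt) - d) / (u - d) = 0.462305
Discount per step: exp(-r*dt) = 0.994204
Stock lattice S(k, i) with i counting down-moves:
  k=0: S(0,0) = 24.2800
  k=1: S(1,0) = 28.7468; S(1,1) = 20.5072
  k=2: S(2,0) = 34.0355; S(2,1) = 24.2800; S(2,2) = 17.3207
  k=3: S(3,0) = 40.2970; S(3,1) = 28.7468; S(3,2) = 20.5072; S(3,3) = 14.6293
  k=4: S(4,0) = 47.7106; S(4,1) = 34.0355; S(4,2) = 24.2800; S(4,3) = 17.3207; S(4,4) = 12.3561
Terminal payoffs V(N, i) = max(K - S_T, 0):
  V(4,0) = 0.000000; V(4,1) = 0.000000; V(4,2) = 0.000000; V(4,3) = 4.159287; V(4,4) = 9.123859
Backward induction: V(k, i) = exp(-r*dt) * [p * V(k+1, i) + (1-p) * V(k+1, i+1)].
  V(3,0) = exp(-r*dt) * [p*0.000000 + (1-p)*0.000000] = 0.000000
  V(3,1) = exp(-r*dt) * [p*0.000000 + (1-p)*0.000000] = 0.000000
  V(3,2) = exp(-r*dt) * [p*0.000000 + (1-p)*4.159287] = 2.223467
  V(3,3) = exp(-r*dt) * [p*4.159287 + (1-p)*9.123859] = 6.789137
  V(2,0) = exp(-r*dt) * [p*0.000000 + (1-p)*0.000000] = 0.000000
  V(2,1) = exp(-r*dt) * [p*0.000000 + (1-p)*2.223467] = 1.188619
  V(2,2) = exp(-r*dt) * [p*2.223467 + (1-p)*6.789137] = 4.651292
  V(1,0) = exp(-r*dt) * [p*0.000000 + (1-p)*1.188619] = 0.635411
  V(1,1) = exp(-r*dt) * [p*1.188619 + (1-p)*4.651292] = 3.032802
  V(0,0) = exp(-r*dt) * [p*0.635411 + (1-p)*3.032802] = 1.913323

Answer: Price = V(0,0) = 1.9133


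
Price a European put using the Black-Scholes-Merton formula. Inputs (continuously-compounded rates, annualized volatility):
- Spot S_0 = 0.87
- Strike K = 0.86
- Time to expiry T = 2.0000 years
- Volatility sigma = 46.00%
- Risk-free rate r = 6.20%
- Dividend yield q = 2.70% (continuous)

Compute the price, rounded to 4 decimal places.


d1 = (ln(S/K) + (r - q + 0.5*sigma^2) * T) / (sigma * sqrt(T)) = 0.45064349
d2 = d1 - sigma * sqrt(T) = -0.19989475
exp(-rT) = 0.88337984; exp(-qT) = 0.94743211
P = K * exp(-rT) * N(-d2) - S_0 * exp(-qT) * N(-d1)
N(-d1) = 0.32612326; N(-d2) = 0.57921855
P = 0.8600 * 0.88337984 * 0.57921855 - 0.8700 * 0.94743211 * 0.32612326 = 0.1712

Answer: Price = 0.1712


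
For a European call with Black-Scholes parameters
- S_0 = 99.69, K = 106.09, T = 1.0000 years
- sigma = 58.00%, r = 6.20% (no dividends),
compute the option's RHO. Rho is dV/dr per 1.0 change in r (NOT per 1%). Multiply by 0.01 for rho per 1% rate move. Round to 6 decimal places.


Answer: Rho = 38.465112

Derivation:
d1 = 0.2896165182; d2 = -0.2903834818
phi(d1) = 0.3825570842; exp(-qT) = 1.0000000000; exp(-rT) = 0.9398828868
N(d2) = 0.3857614396
Rho = K*T*exp(-rT)*N(d2) = 106.0900 * 1.0000 * 0.9398828868 * 0.3857614396 = 38.465112


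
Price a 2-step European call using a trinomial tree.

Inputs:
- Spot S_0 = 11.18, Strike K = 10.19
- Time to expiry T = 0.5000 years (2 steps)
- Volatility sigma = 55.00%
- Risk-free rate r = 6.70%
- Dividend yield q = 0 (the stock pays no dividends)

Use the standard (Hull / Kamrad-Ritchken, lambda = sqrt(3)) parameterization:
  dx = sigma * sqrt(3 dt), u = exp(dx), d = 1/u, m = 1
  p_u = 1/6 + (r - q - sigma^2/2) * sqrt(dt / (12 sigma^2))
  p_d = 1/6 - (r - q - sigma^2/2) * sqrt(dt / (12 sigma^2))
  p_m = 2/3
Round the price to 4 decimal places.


Answer: Price = V(0,0) = 2.3135

Derivation:
dt = T/N = 0.250000; dx = sigma*sqrt(3*dt) = 0.476314
u = exp(dx) = 1.610128; d = 1/u = 0.621068
p_u = 0.144557, p_m = 0.666667, p_d = 0.188777
Discount per step: exp(-r*dt) = 0.983390
Stock lattice S(k, j) with j the centered position index:
  k=0: S(0,+0) = 11.1800
  k=1: S(1,-1) = 6.9435; S(1,+0) = 11.1800; S(1,+1) = 18.0012
  k=2: S(2,-2) = 4.3124; S(2,-1) = 6.9435; S(2,+0) = 11.1800; S(2,+1) = 18.0012; S(2,+2) = 28.9843
Terminal payoffs V(N, j) = max(S_T - K, 0):
  V(2,-2) = 0.000000; V(2,-1) = 0.000000; V(2,+0) = 0.990000; V(2,+1) = 7.811236; V(2,+2) = 18.794303
Backward induction: V(k, j) = exp(-r*dt) * [p_u * V(k+1, j+1) + p_m * V(k+1, j) + p_d * V(k+1, j-1)]
  V(1,-1) = exp(-r*dt) * [p_u*0.990000 + p_m*0.000000 + p_d*0.000000] = 0.140734
  V(1,+0) = exp(-r*dt) * [p_u*7.811236 + p_m*0.990000 + p_d*0.000000] = 1.759448
  V(1,+1) = exp(-r*dt) * [p_u*18.794303 + p_m*7.811236 + p_d*0.990000] = 7.976492
  V(0,+0) = exp(-r*dt) * [p_u*7.976492 + p_m*1.759448 + p_d*0.140734] = 2.313511


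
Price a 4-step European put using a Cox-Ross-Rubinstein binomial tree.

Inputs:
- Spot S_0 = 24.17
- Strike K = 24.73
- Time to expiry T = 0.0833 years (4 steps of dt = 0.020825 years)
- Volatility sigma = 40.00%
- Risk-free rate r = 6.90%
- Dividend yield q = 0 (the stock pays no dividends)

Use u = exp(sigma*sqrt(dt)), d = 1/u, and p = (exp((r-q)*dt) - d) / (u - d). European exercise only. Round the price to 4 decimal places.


dt = T/N = 0.020825
u = exp(sigma*sqrt(dt)) = 1.059422; d = 1/u = 0.943911
p = (exp((r-q)*dt) - d) / (u - d) = 0.498022
Discount per step: exp(-r*dt) = 0.998564
Stock lattice S(k, i) with i counting down-moves:
  k=0: S(0,0) = 24.1700
  k=1: S(1,0) = 25.6062; S(1,1) = 22.8143
  k=2: S(2,0) = 27.1278; S(2,1) = 24.1700; S(2,2) = 21.5347
  k=3: S(3,0) = 28.7398; S(3,1) = 25.6062; S(3,2) = 22.8143; S(3,3) = 20.3268
  k=4: S(4,0) = 30.4476; S(4,1) = 27.1278; S(4,2) = 24.1700; S(4,3) = 21.5347; S(4,4) = 19.1867
Terminal payoffs V(N, i) = max(K - S_T, 0):
  V(4,0) = 0.000000; V(4,1) = 0.000000; V(4,2) = 0.560000; V(4,3) = 3.195308; V(4,4) = 5.543282
Backward induction: V(k, i) = exp(-r*dt) * [p * V(k+1, i) + (1-p) * V(k+1, i+1)].
  V(3,0) = exp(-r*dt) * [p*0.000000 + (1-p)*0.000000] = 0.000000
  V(3,1) = exp(-r*dt) * [p*0.000000 + (1-p)*0.560000] = 0.280704
  V(3,2) = exp(-r*dt) * [p*0.560000 + (1-p)*3.195308] = 1.880163
  V(3,3) = exp(-r*dt) * [p*3.195308 + (1-p)*5.543282] = 4.367659
  V(2,0) = exp(-r*dt) * [p*0.000000 + (1-p)*0.280704] = 0.140705
  V(2,1) = exp(-r*dt) * [p*0.280704 + (1-p)*1.880163] = 1.082042
  V(2,2) = exp(-r*dt) * [p*1.880163 + (1-p)*4.367659] = 3.124339
  V(1,0) = exp(-r*dt) * [p*0.140705 + (1-p)*1.082042] = 0.612355
  V(1,1) = exp(-r*dt) * [p*1.082042 + (1-p)*3.124339] = 2.104205
  V(0,0) = exp(-r*dt) * [p*0.612355 + (1-p)*2.104205] = 1.359277

Answer: Price = V(0,0) = 1.3593


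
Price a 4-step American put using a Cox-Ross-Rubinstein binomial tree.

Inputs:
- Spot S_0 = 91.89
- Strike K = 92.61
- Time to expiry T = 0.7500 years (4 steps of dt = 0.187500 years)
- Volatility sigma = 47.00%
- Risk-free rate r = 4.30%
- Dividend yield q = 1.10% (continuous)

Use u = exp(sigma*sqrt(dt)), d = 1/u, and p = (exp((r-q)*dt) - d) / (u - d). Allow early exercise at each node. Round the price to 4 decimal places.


Answer: Price = V(0,0) = 13.6108

Derivation:
dt = T/N = 0.187500
u = exp(sigma*sqrt(dt)) = 1.225705; d = 1/u = 0.815857
p = (exp((r-q)*dt) - d) / (u - d) = 0.463979
Discount per step: exp(-r*dt) = 0.991970
Stock lattice S(k, i) with i counting down-moves:
  k=0: S(0,0) = 91.8900
  k=1: S(1,0) = 112.6300; S(1,1) = 74.9691
  k=2: S(2,0) = 138.0511; S(2,1) = 91.8900; S(2,2) = 61.1641
  k=3: S(3,0) = 169.2099; S(3,1) = 112.6300; S(3,2) = 74.9691; S(3,3) = 49.9012
  k=4: S(4,0) = 207.4014; S(4,1) = 138.0511; S(4,2) = 91.8900; S(4,3) = 61.1641; S(4,4) = 40.7122
Terminal payoffs V(N, i) = max(K - S_T, 0):
  V(4,0) = 0.000000; V(4,1) = 0.000000; V(4,2) = 0.720000; V(4,3) = 31.445909; V(4,4) = 51.897778
Backward induction: V(k, i) = exp(-r*dt) * [p * V(k+1, i) + (1-p) * V(k+1, i+1)]; then take max(V_cont, immediate exercise) for American.
  V(3,0) = exp(-r*dt) * [p*0.000000 + (1-p)*0.000000] = 0.000000; exercise = 0.000000; V(3,0) = max -> 0.000000
  V(3,1) = exp(-r*dt) * [p*0.000000 + (1-p)*0.720000] = 0.382836; exercise = 0.000000; V(3,1) = max -> 0.382836
  V(3,2) = exp(-r*dt) * [p*0.720000 + (1-p)*31.445909] = 17.051682; exercise = 17.640884; V(3,2) = max -> 17.640884
  V(3,3) = exp(-r*dt) * [p*31.445909 + (1-p)*51.897778] = 42.067986; exercise = 42.708837; V(3,3) = max -> 42.708837
  V(2,0) = exp(-r*dt) * [p*0.000000 + (1-p)*0.382836] = 0.203560; exercise = 0.000000; V(2,0) = max -> 0.203560
  V(2,1) = exp(-r*dt) * [p*0.382836 + (1-p)*17.640884] = 9.556146; exercise = 0.720000; V(2,1) = max -> 9.556146
  V(2,2) = exp(-r*dt) * [p*17.640884 + (1-p)*42.708837] = 30.828264; exercise = 31.445909; V(2,2) = max -> 31.445909
  V(1,0) = exp(-r*dt) * [p*0.203560 + (1-p)*9.556146] = 5.174847; exercise = 0.000000; V(1,0) = max -> 5.174847
  V(1,1) = exp(-r*dt) * [p*9.556146 + (1-p)*31.445909] = 21.118551; exercise = 17.640884; V(1,1) = max -> 21.118551
  V(0,0) = exp(-r*dt) * [p*5.174847 + (1-p)*21.118551] = 13.610819; exercise = 0.720000; V(0,0) = max -> 13.610819


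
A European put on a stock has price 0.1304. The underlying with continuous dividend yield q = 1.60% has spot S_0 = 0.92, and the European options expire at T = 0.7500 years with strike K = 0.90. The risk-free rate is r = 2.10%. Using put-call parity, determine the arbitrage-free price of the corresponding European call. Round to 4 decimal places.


Put-call parity: C - P = S_0 * exp(-qT) - K * exp(-rT).
S_0 * exp(-qT) = 0.9200 * 0.98807171 = 0.90902598
K * exp(-rT) = 0.9000 * 0.98437338 = 0.88593604
C = P + S*exp(-qT) - K*exp(-rT)
C = 0.1304 + 0.90902598 - 0.88593604 = 0.1535

Answer: Call price = 0.1535


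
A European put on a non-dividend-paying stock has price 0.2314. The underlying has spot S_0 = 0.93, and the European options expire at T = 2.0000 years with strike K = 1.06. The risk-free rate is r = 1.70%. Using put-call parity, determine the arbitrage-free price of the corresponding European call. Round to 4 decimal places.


Put-call parity: C - P = S_0 * exp(-qT) - K * exp(-rT).
S_0 * exp(-qT) = 0.9300 * 1.00000000 = 0.93000000
K * exp(-rT) = 1.0600 * 0.96657150 = 1.02456579
C = P + S*exp(-qT) - K*exp(-rT)
C = 0.2314 + 0.93000000 - 1.02456579 = 0.1368

Answer: Call price = 0.1368


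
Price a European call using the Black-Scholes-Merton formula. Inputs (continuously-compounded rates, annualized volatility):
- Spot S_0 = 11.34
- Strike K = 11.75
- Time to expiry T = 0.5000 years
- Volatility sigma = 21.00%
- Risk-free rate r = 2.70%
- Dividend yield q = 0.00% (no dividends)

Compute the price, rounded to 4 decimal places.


Answer: Price = 0.5598

Derivation:
d1 = (ln(S/K) + (r - q + 0.5*sigma^2) * T) / (sigma * sqrt(T)) = -0.07402359
d2 = d1 - sigma * sqrt(T) = -0.22251601
exp(-rT) = 0.98659072; exp(-qT) = 1.00000000
C = S_0 * exp(-qT) * N(d1) - K * exp(-rT) * N(d2)
N(d1) = 0.47049581; N(d2) = 0.41195610
C = 11.3400 * 1.00000000 * 0.47049581 - 11.7500 * 0.98659072 * 0.41195610 = 0.5598


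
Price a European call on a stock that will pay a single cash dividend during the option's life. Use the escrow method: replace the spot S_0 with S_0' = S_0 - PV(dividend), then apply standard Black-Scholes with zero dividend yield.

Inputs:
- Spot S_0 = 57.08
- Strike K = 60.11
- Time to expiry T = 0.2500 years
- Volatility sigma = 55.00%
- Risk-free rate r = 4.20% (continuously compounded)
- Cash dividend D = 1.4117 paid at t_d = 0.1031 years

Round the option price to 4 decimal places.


PV(D) = D * exp(-r * t_d) = 1.4117 * 0.99567916 = 1.40560027
S_0' = S_0 - PV(D) = 57.0800 - 1.40560027 = 55.67439973
d1 = (ln(S_0'/K) + (r + sigma^2/2)*T) / (sigma*sqrt(T)) = -0.10306649
d2 = d1 - sigma*sqrt(T) = -0.37806649
exp(-rT) = 0.98955493
N(d1) = 0.45895510; N(d2) = 0.35269060
C = S_0' * N(d1) - K * exp(-rT) * N(d2) = 55.67439973 * 0.45895510 - 60.1100 * 0.98955493 * 0.35269060 = 4.5733

Answer: Price = 4.5733


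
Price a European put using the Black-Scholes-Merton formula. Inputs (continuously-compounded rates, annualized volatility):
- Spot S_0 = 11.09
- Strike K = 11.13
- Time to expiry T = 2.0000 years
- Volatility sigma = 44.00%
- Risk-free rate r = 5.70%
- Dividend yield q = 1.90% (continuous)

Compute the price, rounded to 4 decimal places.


d1 = (ln(S/K) + (r - q + 0.5*sigma^2) * T) / (sigma * sqrt(T)) = 0.42747761
d2 = d1 - sigma * sqrt(T) = -0.19477636
exp(-rT) = 0.89225796; exp(-qT) = 0.96271294
P = K * exp(-rT) * N(-d2) - S_0 * exp(-qT) * N(-d1)
N(-d1) = 0.33451575; N(-d2) = 0.57721599
P = 11.1300 * 0.89225796 * 0.57721599 - 11.0900 * 0.96271294 * 0.33451575 = 2.1608

Answer: Price = 2.1608


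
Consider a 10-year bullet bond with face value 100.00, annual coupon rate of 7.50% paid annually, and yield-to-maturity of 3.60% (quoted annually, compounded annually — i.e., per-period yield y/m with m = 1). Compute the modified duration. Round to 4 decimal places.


Coupon per period c = face * coupon_rate / m = 7.500000
Periods per year m = 1; per-period yield y/m = 0.036000
Number of cashflows N = 10
Cashflows (t years, CF_t, discount factor 1/(1+y/m)^(m*t), PV):
  t = 1.0000: CF_t = 7.500000, DF = 0.965251, PV = 7.239382
  t = 2.0000: CF_t = 7.500000, DF = 0.931709, PV = 6.987821
  t = 3.0000: CF_t = 7.500000, DF = 0.899333, PV = 6.745001
  t = 4.0000: CF_t = 7.500000, DF = 0.868082, PV = 6.510618
  t = 5.0000: CF_t = 7.500000, DF = 0.837917, PV = 6.284381
  t = 6.0000: CF_t = 7.500000, DF = 0.808801, PV = 6.066005
  t = 7.0000: CF_t = 7.500000, DF = 0.780696, PV = 5.855217
  t = 8.0000: CF_t = 7.500000, DF = 0.753567, PV = 5.651754
  t = 9.0000: CF_t = 7.500000, DF = 0.727381, PV = 5.455361
  t = 10.0000: CF_t = 107.500000, DF = 0.702106, PV = 75.476354
Price P = sum_t PV_t = 132.271892
First compute Macaulay numerator sum_t t * PV_t:
  t * PV_t at t = 1.0000: 7.239382
  t * PV_t at t = 2.0000: 13.975641
  t * PV_t at t = 3.0000: 20.235002
  t * PV_t at t = 4.0000: 26.042474
  t * PV_t at t = 5.0000: 31.421904
  t * PV_t at t = 6.0000: 36.396027
  t * PV_t at t = 7.0000: 40.986517
  t * PV_t at t = 8.0000: 45.214029
  t * PV_t at t = 9.0000: 49.098246
  t * PV_t at t = 10.0000: 754.763536
Macaulay duration D = 1025.372757 / 132.271892 = 7.752008
Modified duration = D / (1 + y/m) = 7.752008 / (1 + 0.036000) = 7.482633

Answer: Modified duration = 7.4826


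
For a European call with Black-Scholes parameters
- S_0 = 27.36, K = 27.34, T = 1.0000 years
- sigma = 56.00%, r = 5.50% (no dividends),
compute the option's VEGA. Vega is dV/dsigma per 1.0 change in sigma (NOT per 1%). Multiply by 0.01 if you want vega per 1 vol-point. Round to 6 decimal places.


Answer: Vega = 10.156621

Derivation:
d1 = 0.3795201097; d2 = -0.1804798903
phi(d1) = 0.3712215258; exp(-qT) = 1.0000000000; exp(-rT) = 0.9464851480
Vega = S * exp(-qT) * phi(d1) * sqrt(T) = 27.3600 * 1.0000000000 * 0.3712215258 * 1.0000000000 = 10.156621


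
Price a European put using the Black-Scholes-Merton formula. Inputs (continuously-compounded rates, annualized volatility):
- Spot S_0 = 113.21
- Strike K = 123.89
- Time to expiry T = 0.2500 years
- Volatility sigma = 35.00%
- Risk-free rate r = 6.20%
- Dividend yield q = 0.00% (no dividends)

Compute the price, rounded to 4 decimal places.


Answer: Price = 13.3194

Derivation:
d1 = (ln(S/K) + (r - q + 0.5*sigma^2) * T) / (sigma * sqrt(T)) = -0.33906899
d2 = d1 - sigma * sqrt(T) = -0.51406899
exp(-rT) = 0.98461951; exp(-qT) = 1.00000000
P = K * exp(-rT) * N(-d2) - S_0 * exp(-qT) * N(-d1)
N(-d1) = 0.63272112; N(-d2) = 0.69639812
P = 123.8900 * 0.98461951 * 0.69639812 - 113.2100 * 1.00000000 * 0.63272112 = 13.3194


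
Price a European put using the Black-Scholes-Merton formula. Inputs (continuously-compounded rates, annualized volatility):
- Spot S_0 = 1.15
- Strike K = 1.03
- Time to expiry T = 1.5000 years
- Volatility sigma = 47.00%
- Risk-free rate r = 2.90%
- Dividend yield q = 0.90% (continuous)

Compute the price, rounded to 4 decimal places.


d1 = (ln(S/K) + (r - q + 0.5*sigma^2) * T) / (sigma * sqrt(T)) = 0.53137969
d2 = d1 - sigma * sqrt(T) = -0.04425040
exp(-rT) = 0.95743255; exp(-qT) = 0.98659072
P = K * exp(-rT) * N(-d2) - S_0 * exp(-qT) * N(-d1)
N(-d1) = 0.29757785; N(-d2) = 0.51764759
P = 1.0300 * 0.95743255 * 0.51764759 - 1.1500 * 0.98659072 * 0.29757785 = 0.1729

Answer: Price = 0.1729


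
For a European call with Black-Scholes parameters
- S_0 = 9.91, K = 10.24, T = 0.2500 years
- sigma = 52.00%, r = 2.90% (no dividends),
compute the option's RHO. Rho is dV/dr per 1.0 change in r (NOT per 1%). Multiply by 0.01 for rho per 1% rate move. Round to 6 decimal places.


Answer: Rho = 1.041465

Derivation:
d1 = 0.0318951105; d2 = -0.2281048895
phi(d1) = 0.3987394104; exp(-qT) = 1.0000000000; exp(-rT) = 0.9927762179
N(d2) = 0.4097823495
Rho = K*T*exp(-rT)*N(d2) = 10.2400 * 0.2500 * 0.9927762179 * 0.4097823495 = 1.041465


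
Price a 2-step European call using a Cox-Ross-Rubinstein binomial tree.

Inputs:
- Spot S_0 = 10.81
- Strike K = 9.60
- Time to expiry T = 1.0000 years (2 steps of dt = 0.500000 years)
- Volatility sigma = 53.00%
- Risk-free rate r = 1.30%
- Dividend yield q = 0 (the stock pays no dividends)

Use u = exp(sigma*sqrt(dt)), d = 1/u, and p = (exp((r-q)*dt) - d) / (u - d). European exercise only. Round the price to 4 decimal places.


dt = T/N = 0.500000
u = exp(sigma*sqrt(dt)) = 1.454652; d = 1/u = 0.687450
p = (exp((r-q)*dt) - d) / (u - d) = 0.415890
Discount per step: exp(-r*dt) = 0.993521
Stock lattice S(k, i) with i counting down-moves:
  k=0: S(0,0) = 10.8100
  k=1: S(1,0) = 15.7248; S(1,1) = 7.4313
  k=2: S(2,0) = 22.8741; S(2,1) = 10.8100; S(2,2) = 5.1087
Terminal payoffs V(N, i) = max(S_T - K, 0):
  V(2,0) = 13.274090; V(2,1) = 1.210000; V(2,2) = 0.000000
Backward induction: V(k, i) = exp(-r*dt) * [p * V(k+1, i) + (1-p) * V(k+1, i+1)].
  V(1,0) = exp(-r*dt) * [p*13.274090 + (1-p)*1.210000] = 6.186984
  V(1,1) = exp(-r*dt) * [p*1.210000 + (1-p)*0.000000] = 0.499966
  V(0,0) = exp(-r*dt) * [p*6.186984 + (1-p)*0.499966] = 2.846575

Answer: Price = V(0,0) = 2.8466


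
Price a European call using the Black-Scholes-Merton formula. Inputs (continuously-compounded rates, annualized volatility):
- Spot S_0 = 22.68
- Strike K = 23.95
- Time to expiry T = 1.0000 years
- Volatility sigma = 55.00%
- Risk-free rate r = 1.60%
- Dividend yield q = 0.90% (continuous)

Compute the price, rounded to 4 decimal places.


Answer: Price = 4.4604

Derivation:
d1 = (ln(S/K) + (r - q + 0.5*sigma^2) * T) / (sigma * sqrt(T)) = 0.18866392
d2 = d1 - sigma * sqrt(T) = -0.36133608
exp(-rT) = 0.98412732; exp(-qT) = 0.99104038
C = S_0 * exp(-qT) * N(d1) - K * exp(-rT) * N(d2)
N(d1) = 0.57482188; N(d2) = 0.35892411
C = 22.6800 * 0.99104038 * 0.57482188 - 23.9500 * 0.98412732 * 0.35892411 = 4.4604


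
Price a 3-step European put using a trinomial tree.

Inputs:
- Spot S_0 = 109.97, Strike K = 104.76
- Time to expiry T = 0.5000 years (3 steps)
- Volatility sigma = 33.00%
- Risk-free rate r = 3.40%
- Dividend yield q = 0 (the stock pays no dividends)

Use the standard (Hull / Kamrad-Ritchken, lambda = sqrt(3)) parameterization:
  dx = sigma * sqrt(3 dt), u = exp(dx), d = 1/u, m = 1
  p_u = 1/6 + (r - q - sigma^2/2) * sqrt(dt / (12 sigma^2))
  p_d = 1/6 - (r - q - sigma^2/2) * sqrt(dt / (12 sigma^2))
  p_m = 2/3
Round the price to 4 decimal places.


Answer: Price = V(0,0) = 6.6728

Derivation:
dt = T/N = 0.166667; dx = sigma*sqrt(3*dt) = 0.233345
u = exp(dx) = 1.262817; d = 1/u = 0.791880
p_u = 0.159363, p_m = 0.666667, p_d = 0.173970
Discount per step: exp(-r*dt) = 0.994349
Stock lattice S(k, j) with j the centered position index:
  k=0: S(0,+0) = 109.9700
  k=1: S(1,-1) = 87.0831; S(1,+0) = 109.9700; S(1,+1) = 138.8720
  k=2: S(2,-2) = 68.9593; S(2,-1) = 87.0831; S(2,+0) = 109.9700; S(2,+1) = 138.8720; S(2,+2) = 175.3700
  k=3: S(3,-3) = 54.6075; S(3,-2) = 68.9593; S(3,-1) = 87.0831; S(3,+0) = 109.9700; S(3,+1) = 138.8720; S(3,+2) = 175.3700; S(3,+3) = 221.4603
Terminal payoffs V(N, j) = max(K - S_T, 0):
  V(3,-3) = 50.152464; V(3,-2) = 35.800655; V(3,-1) = 17.676941; V(3,+0) = 0.000000; V(3,+1) = 0.000000; V(3,+2) = 0.000000; V(3,+3) = 0.000000
Backward induction: V(k, j) = exp(-r*dt) * [p_u * V(k+1, j+1) + p_m * V(k+1, j) + p_d * V(k+1, j-1)]
  V(2,-2) = exp(-r*dt) * [p_u*17.676941 + p_m*35.800655 + p_d*50.152464] = 35.209095
  V(2,-1) = exp(-r*dt) * [p_u*0.000000 + p_m*17.676941 + p_d*35.800655] = 17.911078
  V(2,+0) = exp(-r*dt) * [p_u*0.000000 + p_m*0.000000 + p_d*17.676941] = 3.057878
  V(2,+1) = exp(-r*dt) * [p_u*0.000000 + p_m*0.000000 + p_d*0.000000] = 0.000000
  V(2,+2) = exp(-r*dt) * [p_u*0.000000 + p_m*0.000000 + p_d*0.000000] = 0.000000
  V(1,-1) = exp(-r*dt) * [p_u*3.057878 + p_m*17.911078 + p_d*35.209095] = 18.448516
  V(1,+0) = exp(-r*dt) * [p_u*0.000000 + p_m*3.057878 + p_d*17.911078] = 5.125447
  V(1,+1) = exp(-r*dt) * [p_u*0.000000 + p_m*0.000000 + p_d*3.057878] = 0.528973
  V(0,+0) = exp(-r*dt) * [p_u*0.528973 + p_m*5.125447 + p_d*18.448516] = 6.672829
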